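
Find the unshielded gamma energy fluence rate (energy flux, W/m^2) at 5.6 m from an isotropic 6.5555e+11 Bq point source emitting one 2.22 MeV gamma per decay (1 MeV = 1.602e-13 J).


psi = A * E * 1.602e-13 / (4*pi*r^2)
psi = 6.5555e+11 * 2.22 * 1.602e-13 / (4*pi*5.6^2)
psi = 5.9161e-04 W/m^2

5.9161e-04


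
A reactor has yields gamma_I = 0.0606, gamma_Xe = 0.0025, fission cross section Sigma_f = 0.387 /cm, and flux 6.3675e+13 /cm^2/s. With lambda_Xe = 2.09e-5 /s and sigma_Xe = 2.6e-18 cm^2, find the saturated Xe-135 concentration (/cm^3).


Xe_eq = (gamma_I + gamma_Xe) * Sigma_f * phi / (lambda_Xe + sigma_Xe * phi)
Numerator = (0.0606 + 0.0025) * 0.387 * 6.3675e+13 = 1.554924e+12
Denominator = 2.09e-5 + 2.6e-18 * 6.3675e+13 = 1.864550e-04
Xe_eq = 1.554924e+12 / 1.864550e-04 = 8.3394e+15 /cm^3

8.3394e+15


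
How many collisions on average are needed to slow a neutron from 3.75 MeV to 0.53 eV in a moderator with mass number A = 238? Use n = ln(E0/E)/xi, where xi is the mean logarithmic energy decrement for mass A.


xi = 1 + (A-1)^2/(2A)*ln((A-1)/(A+1)) = 0.008379872 (for A = 238)
n = ln(E0/E) / xi
n = ln(3.75e6 / 0.53) / 0.008379872
n = ln(7.075472e+06) / 0.008379872 = 1882.1

1882.1


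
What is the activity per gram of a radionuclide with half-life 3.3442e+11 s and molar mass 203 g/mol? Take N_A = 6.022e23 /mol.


lambda = ln(2) / t_half = ln(2) / 3.3442e+11 = 2.072685e-12 /s
SA = lambda * N_A / M
SA = 2.072685e-12 * 6.022e23 / 203
SA = 6.1486e+09 Bq/g

6.1486e+09


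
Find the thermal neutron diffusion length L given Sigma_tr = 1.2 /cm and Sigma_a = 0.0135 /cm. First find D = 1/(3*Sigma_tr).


D = 1 / (3 * Sigma_tr) = 1 / (3 * 1.2) = 0.2777778 cm
L = sqrt(D / Sigma_a)
L = sqrt(0.2777778 / 0.0135)
L = 4.5361 cm

4.5361


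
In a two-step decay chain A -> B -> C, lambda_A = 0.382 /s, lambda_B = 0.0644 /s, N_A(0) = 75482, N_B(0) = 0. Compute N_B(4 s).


N_B(t) = lambda_A * N_A0 / (lambda_B - lambda_A) * [exp(-lambda_A*t) - exp(-lambda_B*t)]
exp(-0.382*4) = 0.2169692; exp(-0.0644*4) = 0.7729043
N_B = 0.382 * 75482 / (0.0644 - 0.382) * (0.2169692 - 0.7729043)
N_B = 50472

50472


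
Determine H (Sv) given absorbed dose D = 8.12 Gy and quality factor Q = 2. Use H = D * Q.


H = D * Q
H = 8.12 * 2
H = 16.240 Sv

16.240


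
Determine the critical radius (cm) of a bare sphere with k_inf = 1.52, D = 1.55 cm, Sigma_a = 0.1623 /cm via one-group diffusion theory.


L^2 = D / Sigma_a = 1.55 / 0.1623 = 9.550216 cm^2
B_m^2 = (k_inf - 1) / L^2 = (1.52 - 1) / 9.550216 = 0.05444903 /cm^2
For a bare sphere: B_g = pi/R, so R_c = pi / sqrt(B_m^2)
R_c = pi / sqrt(0.05444903) = 13.463 cm

13.463


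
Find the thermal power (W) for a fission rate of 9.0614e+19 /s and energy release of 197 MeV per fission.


P = fission_rate * E_MeV * 1.602e-13
P = 9.0614e+19 * 197 * 1.602e-13
P = 2.8597e+09 W

2.8597e+09


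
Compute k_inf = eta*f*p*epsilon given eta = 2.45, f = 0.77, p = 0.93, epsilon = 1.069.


k_inf = eta * f * p * epsilon
k_inf = 2.45 * 0.77 * 0.93 * 1.069
k_inf = 1.8755

1.8755


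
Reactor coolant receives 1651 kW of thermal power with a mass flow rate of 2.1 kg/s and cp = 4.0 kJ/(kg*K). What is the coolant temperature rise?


dT = Q / (m_dot * cp)
dT = 1651 / (2.1 * 4.0)
dT = 196.55 C

196.55


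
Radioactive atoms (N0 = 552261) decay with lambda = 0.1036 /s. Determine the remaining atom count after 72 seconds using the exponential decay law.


N = N0 * exp(-lambda * t)
N = 552261 * exp(-0.1036 * 72)
N = 318.17

318.17


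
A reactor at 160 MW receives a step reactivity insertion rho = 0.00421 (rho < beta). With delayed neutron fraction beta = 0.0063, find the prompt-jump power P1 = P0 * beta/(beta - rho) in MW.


P1/P0 = beta / (beta - rho)
P1/P0 = 0.0063 / (0.0063 - 0.00421) = 3.014354
P1 = 160 * 3.014354 = 482.30 MW

482.30


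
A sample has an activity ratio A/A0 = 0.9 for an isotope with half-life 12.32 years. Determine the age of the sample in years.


lambda = ln(2) / t_half = ln(2) / 12.32 = 0.05626195 /yr
t = -ln(A/A0) / lambda
t = -ln(0.9) / 0.05626195
t = 1.8727 yr

1.8727


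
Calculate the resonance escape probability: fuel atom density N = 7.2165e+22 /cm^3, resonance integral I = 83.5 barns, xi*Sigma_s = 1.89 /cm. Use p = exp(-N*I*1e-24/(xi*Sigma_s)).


p = exp(-N * I * 1e-24 / (xi*Sigma_s))
p = exp(-7.2165e+22 * 83.5 * 1e-24 / 1.89)
p = 0.041244

0.041244


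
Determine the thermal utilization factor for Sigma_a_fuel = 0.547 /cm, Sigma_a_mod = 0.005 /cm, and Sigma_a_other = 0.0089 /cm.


f = Sigma_a_fuel / (Sigma_a_fuel + Sigma_a_mod + Sigma_a_other)
f = 0.547 / (0.547 + 0.005 + 0.0089)
f = 0.97522

0.97522


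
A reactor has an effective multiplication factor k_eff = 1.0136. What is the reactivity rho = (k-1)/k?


rho = (k_eff - 1) / k_eff
rho = (1.0136 - 1) / 1.0136
rho = 0.013418

0.013418


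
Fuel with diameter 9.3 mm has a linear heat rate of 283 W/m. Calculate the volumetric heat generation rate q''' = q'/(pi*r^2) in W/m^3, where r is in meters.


r = D / 2 / 1000 = 9.3 / 2 / 1000 = 0.00465 m
q''' = q' / (pi * r^2)
q''' = 283 / (pi * 0.00465^2)
q''' = 4.1661e+06 W/m^3

4.1661e+06


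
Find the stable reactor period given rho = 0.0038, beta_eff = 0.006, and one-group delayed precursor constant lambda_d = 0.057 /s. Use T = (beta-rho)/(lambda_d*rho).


T = (beta - rho) / (lambda_d * rho)
T = (0.006 - 0.0038) / (0.057 * 0.0038)
T = 10.157 s

10.157


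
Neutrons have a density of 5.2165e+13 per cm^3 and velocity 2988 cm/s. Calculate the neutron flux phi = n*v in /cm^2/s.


phi = n * v
phi = 5.2165e+13 * 2988
phi = 1.5587e+17 /cm^2/s

1.5587e+17


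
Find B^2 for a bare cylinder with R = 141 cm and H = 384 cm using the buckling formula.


B^2 = (2.405/R)^2 + (pi/H)^2
B^2 = (2.405/141)^2 + (pi/384)^2
B^2 = 3.5786e-04 /cm^2

3.5786e-04


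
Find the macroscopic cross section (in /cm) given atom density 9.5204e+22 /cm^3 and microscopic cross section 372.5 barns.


Sigma = N * sigma_barns * 1e-24
Sigma = 9.5204e+22 * 372.5 * 1e-24
Sigma = 35.463 /cm

35.463


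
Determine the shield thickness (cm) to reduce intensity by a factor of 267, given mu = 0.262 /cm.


x = ln(factor) / mu
x = ln(267) / 0.262
x = 21.325 cm

21.325


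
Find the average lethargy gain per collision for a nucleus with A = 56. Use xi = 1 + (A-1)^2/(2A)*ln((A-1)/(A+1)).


xi = 1 + (A-1)^2/(2A) * ln((A-1)/(A+1))
xi = 1 + (56-1)^2/(2*56) * ln((56-1)/(56 +1))
xi = 0.035293

0.035293


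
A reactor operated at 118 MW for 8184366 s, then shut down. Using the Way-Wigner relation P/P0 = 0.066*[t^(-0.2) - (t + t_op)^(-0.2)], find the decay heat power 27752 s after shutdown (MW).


P/P0 = 0.066 * [t^(-0.2) - (t + t_op)^(-0.2)]
P/P0 = 0.066 * [27752^(-0.2) - (27752 + 8184366)^(-0.2)]
P/P0 = 0.066 * [0.1292234 - 0.04141036] = 0.005795661
P = 118 * 0.005795661 = 0.68389 MW

0.68389


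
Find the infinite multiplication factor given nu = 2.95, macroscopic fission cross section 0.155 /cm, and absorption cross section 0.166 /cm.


k_inf = nu * Sigma_f / Sigma_a
k_inf = 2.95 * 0.155 / 0.166
k_inf = 2.7545

2.7545


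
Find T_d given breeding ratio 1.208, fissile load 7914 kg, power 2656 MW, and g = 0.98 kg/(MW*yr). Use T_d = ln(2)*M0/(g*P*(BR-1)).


Breeding gain G = BR - 1 = 1.208 - 1 = 0.208
Fissile production rate = g * P * G = 0.98 * 2656 * 0.208 = 541.39904 kg/yr
T_d = ln(2) * M0 / (g * P * G)
T_d = ln(2) * 7914 / 541.39904 = 10.132 yr

10.132


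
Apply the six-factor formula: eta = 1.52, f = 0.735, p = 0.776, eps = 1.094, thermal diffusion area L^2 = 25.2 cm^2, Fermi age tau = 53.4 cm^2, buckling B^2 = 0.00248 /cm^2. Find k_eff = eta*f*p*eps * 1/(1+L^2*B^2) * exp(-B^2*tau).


k_inf = eta*f*p*eps = 1.52*0.735*0.776*1.094 = 0.9484402
P_TNL = 1/(1 + L^2*B^2) = 1/(1 + 25.2*0.00248) = 0.9411800
P_FNL = exp(-B^2*tau) = exp(-0.00248*53.4) = 0.8759625
k_eff = k_inf * P_TNL * P_FNL = 0.9484402 * 0.9411800 * 0.8759625
k_eff = 0.78193

0.78193


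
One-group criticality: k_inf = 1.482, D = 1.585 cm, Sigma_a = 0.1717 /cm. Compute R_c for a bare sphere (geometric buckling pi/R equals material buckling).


L^2 = D / Sigma_a = 1.585 / 0.1717 = 9.231217 cm^2
B_m^2 = (k_inf - 1) / L^2 = (1.482 - 1) / 9.231217 = 0.05221413 /cm^2
For a bare sphere: B_g = pi/R, so R_c = pi / sqrt(B_m^2)
R_c = pi / sqrt(0.05221413) = 13.749 cm

13.749


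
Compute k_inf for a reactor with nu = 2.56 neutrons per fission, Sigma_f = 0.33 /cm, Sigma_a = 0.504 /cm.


k_inf = nu * Sigma_f / Sigma_a
k_inf = 2.56 * 0.33 / 0.504
k_inf = 1.6762

1.6762


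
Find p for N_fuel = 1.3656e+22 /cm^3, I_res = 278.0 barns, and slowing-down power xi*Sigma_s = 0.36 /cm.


p = exp(-N * I * 1e-24 / (xi*Sigma_s))
p = exp(-1.3656e+22 * 278.0 * 1e-24 / 0.36)
p = 2.6312e-05

2.6312e-05


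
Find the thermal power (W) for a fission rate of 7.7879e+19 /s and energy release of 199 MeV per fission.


P = fission_rate * E_MeV * 1.602e-13
P = 7.7879e+19 * 199 * 1.602e-13
P = 2.4828e+09 W

2.4828e+09


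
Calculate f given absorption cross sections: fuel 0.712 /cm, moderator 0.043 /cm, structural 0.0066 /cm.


f = Sigma_a_fuel / (Sigma_a_fuel + Sigma_a_mod + Sigma_a_other)
f = 0.712 / (0.712 + 0.043 + 0.0066)
f = 0.93487

0.93487


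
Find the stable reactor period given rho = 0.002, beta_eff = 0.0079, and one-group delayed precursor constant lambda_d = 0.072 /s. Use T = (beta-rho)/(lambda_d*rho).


T = (beta - rho) / (lambda_d * rho)
T = (0.0079 - 0.002) / (0.072 * 0.002)
T = 40.972 s

40.972


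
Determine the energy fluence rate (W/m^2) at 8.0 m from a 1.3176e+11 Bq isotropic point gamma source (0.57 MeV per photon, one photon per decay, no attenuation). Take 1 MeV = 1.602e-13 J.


psi = A * E * 1.602e-13 / (4*pi*r^2)
psi = 1.3176e+11 * 0.57 * 1.602e-13 / (4*pi*8.0^2)
psi = 1.4960e-05 W/m^2

1.4960e-05


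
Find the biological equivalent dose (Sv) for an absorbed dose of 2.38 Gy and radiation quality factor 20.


H = D * Q
H = 2.38 * 20
H = 47.600 Sv

47.600


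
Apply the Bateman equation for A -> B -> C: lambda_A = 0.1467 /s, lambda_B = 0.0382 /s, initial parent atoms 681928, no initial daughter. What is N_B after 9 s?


N_B(t) = lambda_A * N_A0 / (lambda_B - lambda_A) * [exp(-lambda_A*t) - exp(-lambda_B*t)]
exp(-0.1467*9) = 0.2670552; exp(-0.0382*9) = 0.7090707
N_B = 0.1467 * 681928 / (0.0382 - 0.1467) * (0.2670552 - 0.7090707)
N_B = 407546

407546


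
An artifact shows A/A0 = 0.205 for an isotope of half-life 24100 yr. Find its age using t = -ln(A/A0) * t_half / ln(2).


lambda = ln(2) / t_half = ln(2) / 24100 = 2.876129e-05 /yr
t = -ln(A/A0) / lambda
t = -ln(0.205) / 2.876129e-05
t = 55100 yr

55100


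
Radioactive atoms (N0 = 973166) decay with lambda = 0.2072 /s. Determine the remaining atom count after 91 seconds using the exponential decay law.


N = N0 * exp(-lambda * t)
N = 973166 * exp(-0.2072 * 91)
N = 0.0063020

0.0063020


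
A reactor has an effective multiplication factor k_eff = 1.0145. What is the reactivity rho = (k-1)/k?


rho = (k_eff - 1) / k_eff
rho = (1.0145 - 1) / 1.0145
rho = 0.014293

0.014293


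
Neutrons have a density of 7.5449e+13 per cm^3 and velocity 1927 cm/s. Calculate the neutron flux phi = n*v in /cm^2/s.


phi = n * v
phi = 7.5449e+13 * 1927
phi = 1.4539e+17 /cm^2/s

1.4539e+17


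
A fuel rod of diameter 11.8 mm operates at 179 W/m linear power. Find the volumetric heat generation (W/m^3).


r = D / 2 / 1000 = 11.8 / 2 / 1000 = 0.0059 m
q''' = q' / (pi * r^2)
q''' = 179 / (pi * 0.0059^2)
q''' = 1.6368e+06 W/m^3

1.6368e+06


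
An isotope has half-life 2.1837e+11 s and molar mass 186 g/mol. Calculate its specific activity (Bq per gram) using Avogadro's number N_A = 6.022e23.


lambda = ln(2) / t_half = ln(2) / 2.1837e+11 = 3.174187e-12 /s
SA = lambda * N_A / M
SA = 3.174187e-12 * 6.022e23 / 186
SA = 1.0277e+10 Bq/g

1.0277e+10


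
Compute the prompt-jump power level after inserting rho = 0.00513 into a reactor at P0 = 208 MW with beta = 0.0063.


P1/P0 = beta / (beta - rho)
P1/P0 = 0.0063 / (0.0063 - 0.00513) = 5.384615
P1 = 208 * 5.384615 = 1120.0 MW

1120.0


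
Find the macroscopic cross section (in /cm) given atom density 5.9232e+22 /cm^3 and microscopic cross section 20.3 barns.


Sigma = N * sigma_barns * 1e-24
Sigma = 5.9232e+22 * 20.3 * 1e-24
Sigma = 1.2024 /cm

1.2024


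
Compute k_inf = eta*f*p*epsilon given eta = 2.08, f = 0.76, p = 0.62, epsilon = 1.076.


k_inf = eta * f * p * epsilon
k_inf = 2.08 * 0.76 * 0.62 * 1.076
k_inf = 1.0546

1.0546


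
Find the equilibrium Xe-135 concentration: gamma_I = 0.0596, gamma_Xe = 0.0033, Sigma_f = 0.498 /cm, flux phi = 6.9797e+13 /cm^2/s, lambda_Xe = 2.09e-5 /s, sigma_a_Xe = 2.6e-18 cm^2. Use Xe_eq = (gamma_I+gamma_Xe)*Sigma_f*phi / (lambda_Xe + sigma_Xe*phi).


Xe_eq = (gamma_I + gamma_Xe) * Sigma_f * phi / (lambda_Xe + sigma_Xe * phi)
Numerator = (0.0596 + 0.0033) * 0.498 * 6.9797e+13 = 2.186335e+12
Denominator = 2.09e-5 + 2.6e-18 * 6.9797e+13 = 2.023722e-04
Xe_eq = 2.186335e+12 / 2.023722e-04 = 1.0804e+16 /cm^3

1.0804e+16


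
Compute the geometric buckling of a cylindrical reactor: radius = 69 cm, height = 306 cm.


B^2 = (2.405/R)^2 + (pi/H)^2
B^2 = (2.405/69)^2 + (pi/306)^2
B^2 = 0.0013203 /cm^2

0.0013203


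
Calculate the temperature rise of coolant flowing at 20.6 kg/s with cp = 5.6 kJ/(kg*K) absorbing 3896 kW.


dT = Q / (m_dot * cp)
dT = 3896 / (20.6 * 5.6)
dT = 33.773 C

33.773


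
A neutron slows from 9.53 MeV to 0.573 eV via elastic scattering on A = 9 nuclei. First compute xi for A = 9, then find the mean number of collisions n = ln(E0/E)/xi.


xi = 1 + (A-1)^2/(2A)*ln((A-1)/(A+1)) = 0.2066007 (for A = 9)
n = ln(E0/E) / xi
n = ln(9.53e6 / 0.573) / 0.2066007
n = ln(1.663176e+07) / 0.2066007 = 80.478

80.478


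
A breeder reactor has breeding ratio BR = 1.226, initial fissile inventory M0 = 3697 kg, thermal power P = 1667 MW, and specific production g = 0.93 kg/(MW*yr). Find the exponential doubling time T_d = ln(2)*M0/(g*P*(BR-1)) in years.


Breeding gain G = BR - 1 = 1.226 - 1 = 0.226
Fissile production rate = g * P * G = 0.93 * 1667 * 0.226 = 350.37006 kg/yr
T_d = ln(2) * M0 / (g * P * G)
T_d = ln(2) * 3697 / 350.37006 = 7.3139 yr

7.3139


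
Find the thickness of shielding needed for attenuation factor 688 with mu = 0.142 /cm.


x = ln(factor) / mu
x = ln(688) / 0.142
x = 46.013 cm

46.013


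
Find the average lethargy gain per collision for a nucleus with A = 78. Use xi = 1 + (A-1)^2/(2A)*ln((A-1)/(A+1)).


xi = 1 + (A-1)^2/(2A) * ln((A-1)/(A+1))
xi = 1 + (78-1)^2/(2*78) * ln((78-1)/(78 +1))
xi = 0.025423

0.025423


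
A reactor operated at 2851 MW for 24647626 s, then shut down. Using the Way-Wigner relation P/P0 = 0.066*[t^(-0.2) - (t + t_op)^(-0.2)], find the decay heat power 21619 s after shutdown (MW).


P/P0 = 0.066 * [t^(-0.2) - (t + t_op)^(-0.2)]
P/P0 = 0.066 * [21619^(-0.2) - (21619 + 24647626)^(-0.2)]
P/P0 = 0.066 * [0.1358416 - 0.03323294] = 0.006772172
P = 2851 * 0.006772172 = 19.307 MW

19.307


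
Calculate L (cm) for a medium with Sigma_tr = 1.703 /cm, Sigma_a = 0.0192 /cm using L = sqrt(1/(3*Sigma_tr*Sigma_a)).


D = 1 / (3 * Sigma_tr) = 1 / (3 * 1.703) = 0.1957330 cm
L = sqrt(D / Sigma_a)
L = sqrt(0.1957330 / 0.0192)
L = 3.1929 cm

3.1929


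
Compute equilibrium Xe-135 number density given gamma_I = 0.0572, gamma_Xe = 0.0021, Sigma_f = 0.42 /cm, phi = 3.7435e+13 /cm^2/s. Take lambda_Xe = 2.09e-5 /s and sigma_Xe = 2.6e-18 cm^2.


Xe_eq = (gamma_I + gamma_Xe) * Sigma_f * phi / (lambda_Xe + sigma_Xe * phi)
Numerator = (0.0572 + 0.0021) * 0.42 * 3.7435e+13 = 9.323561e+11
Denominator = 2.09e-5 + 2.6e-18 * 3.7435e+13 = 1.182310e-04
Xe_eq = 9.323561e+11 / 1.182310e-04 = 7.8859e+15 /cm^3

7.8859e+15


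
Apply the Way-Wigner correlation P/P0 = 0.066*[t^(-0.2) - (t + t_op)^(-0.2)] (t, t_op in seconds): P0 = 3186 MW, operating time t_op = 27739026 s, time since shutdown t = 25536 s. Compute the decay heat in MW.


P/P0 = 0.066 * [t^(-0.2) - (t + t_op)^(-0.2)]
P/P0 = 0.066 * [25536^(-0.2) - (25536 + 27739026)^(-0.2)]
P/P0 = 0.066 * [0.1313922 - 0.03245651] = 0.006529756
P = 3186 * 0.006529756 = 20.804 MW

20.804


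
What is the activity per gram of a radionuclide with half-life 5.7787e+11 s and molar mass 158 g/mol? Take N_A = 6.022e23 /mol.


lambda = ln(2) / t_half = ln(2) / 5.7787e+11 = 1.199486e-12 /s
SA = lambda * N_A / M
SA = 1.199486e-12 * 6.022e23 / 158
SA = 4.5717e+09 Bq/g

4.5717e+09


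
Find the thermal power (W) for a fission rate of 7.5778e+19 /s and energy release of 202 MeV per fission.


P = fission_rate * E_MeV * 1.602e-13
P = 7.5778e+19 * 202 * 1.602e-13
P = 2.4522e+09 W

2.4522e+09


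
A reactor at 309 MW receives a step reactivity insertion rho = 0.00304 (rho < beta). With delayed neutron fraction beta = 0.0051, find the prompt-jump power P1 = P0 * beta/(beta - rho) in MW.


P1/P0 = beta / (beta - rho)
P1/P0 = 0.0051 / (0.0051 - 0.00304) = 2.475728
P1 = 309 * 2.475728 = 765.00 MW

765.00


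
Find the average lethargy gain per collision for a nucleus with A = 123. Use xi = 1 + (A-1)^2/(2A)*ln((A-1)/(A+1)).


xi = 1 + (A-1)^2/(2A) * ln((A-1)/(A+1))
xi = 1 + (123-1)^2/(2*123) * ln((123-1)/(123 +1))
xi = 0.016172

0.016172


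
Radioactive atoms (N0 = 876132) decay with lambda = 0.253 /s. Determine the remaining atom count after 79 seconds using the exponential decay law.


N = N0 * exp(-lambda * t)
N = 876132 * exp(-0.253 * 79)
N = 0.0018295

0.0018295


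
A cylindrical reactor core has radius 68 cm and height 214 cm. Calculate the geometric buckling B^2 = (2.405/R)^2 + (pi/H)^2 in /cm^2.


B^2 = (2.405/R)^2 + (pi/H)^2
B^2 = (2.405/68)^2 + (pi/214)^2
B^2 = 0.0014664 /cm^2

0.0014664


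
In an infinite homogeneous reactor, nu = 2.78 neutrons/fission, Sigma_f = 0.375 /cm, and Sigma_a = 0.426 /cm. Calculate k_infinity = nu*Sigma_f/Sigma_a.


k_inf = nu * Sigma_f / Sigma_a
k_inf = 2.78 * 0.375 / 0.426
k_inf = 2.4472

2.4472


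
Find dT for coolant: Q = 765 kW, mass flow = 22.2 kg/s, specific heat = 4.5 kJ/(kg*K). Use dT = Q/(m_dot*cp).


dT = Q / (m_dot * cp)
dT = 765 / (22.2 * 4.5)
dT = 7.6577 C

7.6577


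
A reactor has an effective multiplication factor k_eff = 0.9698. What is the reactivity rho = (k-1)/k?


rho = (k_eff - 1) / k_eff
rho = (0.9698 - 1) / 0.9698
rho = -0.031140

-0.031140


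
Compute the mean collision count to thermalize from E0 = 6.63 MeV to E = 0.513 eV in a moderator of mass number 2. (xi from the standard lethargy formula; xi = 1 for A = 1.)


xi = 1 + (A-1)^2/(2A)*ln((A-1)/(A+1)) = 0.7253469 (for A = 2)
n = ln(E0/E) / xi
n = ln(6.63e6 / 0.513) / 0.7253469
n = ln(1.292398e+07) / 0.7253469 = 22.575

22.575


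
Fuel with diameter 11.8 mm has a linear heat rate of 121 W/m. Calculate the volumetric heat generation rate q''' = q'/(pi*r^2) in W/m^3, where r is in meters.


r = D / 2 / 1000 = 11.8 / 2 / 1000 = 0.0059 m
q''' = q' / (pi * r^2)
q''' = 121 / (pi * 0.0059^2)
q''' = 1.1064e+06 W/m^3

1.1064e+06


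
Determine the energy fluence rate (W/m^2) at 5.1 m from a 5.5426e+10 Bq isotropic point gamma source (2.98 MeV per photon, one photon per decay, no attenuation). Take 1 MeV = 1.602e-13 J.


psi = A * E * 1.602e-13 / (4*pi*r^2)
psi = 5.5426e+10 * 2.98 * 1.602e-13 / (4*pi*5.1^2)
psi = 8.0955e-05 W/m^2

8.0955e-05


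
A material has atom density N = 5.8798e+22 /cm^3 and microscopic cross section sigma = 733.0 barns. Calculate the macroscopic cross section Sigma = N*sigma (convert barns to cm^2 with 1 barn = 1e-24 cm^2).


Sigma = N * sigma_barns * 1e-24
Sigma = 5.8798e+22 * 733.0 * 1e-24
Sigma = 43.099 /cm

43.099


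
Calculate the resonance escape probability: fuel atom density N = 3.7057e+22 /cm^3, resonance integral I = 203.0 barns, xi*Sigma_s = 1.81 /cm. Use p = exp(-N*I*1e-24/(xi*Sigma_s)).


p = exp(-N * I * 1e-24 / (xi*Sigma_s))
p = exp(-3.7057e+22 * 203.0 * 1e-24 / 1.81)
p = 0.015668

0.015668


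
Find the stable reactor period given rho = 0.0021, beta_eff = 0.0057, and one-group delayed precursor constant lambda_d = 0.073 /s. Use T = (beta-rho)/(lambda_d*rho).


T = (beta - rho) / (lambda_d * rho)
T = (0.0057 - 0.0021) / (0.073 * 0.0021)
T = 23.483 s

23.483


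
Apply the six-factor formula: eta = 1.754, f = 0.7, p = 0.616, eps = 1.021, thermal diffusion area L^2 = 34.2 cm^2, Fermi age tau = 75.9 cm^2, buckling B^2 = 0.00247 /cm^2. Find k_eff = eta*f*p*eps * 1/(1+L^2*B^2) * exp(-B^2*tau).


k_inf = eta*f*p*eps = 1.754*0.7*0.616*1.021 = 0.7722076
P_TNL = 1/(1 + L^2*B^2) = 1/(1 + 34.2*0.00247) = 0.9221060
P_FNL = exp(-B^2*tau) = exp(-0.00247*75.9) = 0.8290515
k_eff = k_inf * P_TNL * P_FNL = 0.7722076 * 0.9221060 * 0.8290515
k_eff = 0.59033

0.59033


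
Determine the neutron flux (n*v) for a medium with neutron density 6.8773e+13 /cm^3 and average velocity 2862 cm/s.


phi = n * v
phi = 6.8773e+13 * 2862
phi = 1.9683e+17 /cm^2/s

1.9683e+17


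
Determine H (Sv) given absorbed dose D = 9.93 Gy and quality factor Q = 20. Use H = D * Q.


H = D * Q
H = 9.93 * 20
H = 198.60 Sv

198.60


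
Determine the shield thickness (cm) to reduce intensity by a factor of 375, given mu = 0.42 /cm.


x = ln(factor) / mu
x = ln(375) / 0.42
x = 14.112 cm

14.112


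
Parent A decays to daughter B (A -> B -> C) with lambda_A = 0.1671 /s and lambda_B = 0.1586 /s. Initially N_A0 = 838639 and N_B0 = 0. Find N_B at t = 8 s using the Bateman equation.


N_B(t) = lambda_A * N_A0 / (lambda_B - lambda_A) * [exp(-lambda_A*t) - exp(-lambda_B*t)]
exp(-0.1671*8) = 0.2626849; exp(-0.1586*8) = 0.2811688
N_B = 0.1671 * 838639 / (0.1586 - 0.1671) * (0.2626849 - 0.2811688)
N_B = 304738

304738


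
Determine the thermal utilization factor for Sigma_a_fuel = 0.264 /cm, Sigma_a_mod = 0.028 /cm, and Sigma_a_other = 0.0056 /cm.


f = Sigma_a_fuel / (Sigma_a_fuel + Sigma_a_mod + Sigma_a_other)
f = 0.264 / (0.264 + 0.028 + 0.0056)
f = 0.88710

0.88710


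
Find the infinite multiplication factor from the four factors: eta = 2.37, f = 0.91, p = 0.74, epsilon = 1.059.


k_inf = eta * f * p * epsilon
k_inf = 2.37 * 0.91 * 0.74 * 1.059
k_inf = 1.6901

1.6901


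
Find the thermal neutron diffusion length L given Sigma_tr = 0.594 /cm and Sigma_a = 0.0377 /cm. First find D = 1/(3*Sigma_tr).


D = 1 / (3 * Sigma_tr) = 1 / (3 * 0.594) = 0.5611672 cm
L = sqrt(D / Sigma_a)
L = sqrt(0.5611672 / 0.0377)
L = 3.8581 cm

3.8581


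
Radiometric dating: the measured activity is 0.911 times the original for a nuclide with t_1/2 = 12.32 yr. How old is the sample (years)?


lambda = ln(2) / t_half = ln(2) / 12.32 = 0.05626195 /yr
t = -ln(A/A0) / lambda
t = -ln(0.911) / 0.05626195
t = 1.6568 yr

1.6568


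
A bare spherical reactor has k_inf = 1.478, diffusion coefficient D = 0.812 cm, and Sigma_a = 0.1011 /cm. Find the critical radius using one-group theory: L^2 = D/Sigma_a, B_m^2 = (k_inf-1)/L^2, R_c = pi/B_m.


L^2 = D / Sigma_a = 0.812 / 0.1011 = 8.031652 cm^2
B_m^2 = (k_inf - 1) / L^2 = (1.478 - 1) / 8.031652 = 0.05951453 /cm^2
For a bare sphere: B_g = pi/R, so R_c = pi / sqrt(B_m^2)
R_c = pi / sqrt(0.05951453) = 12.878 cm

12.878


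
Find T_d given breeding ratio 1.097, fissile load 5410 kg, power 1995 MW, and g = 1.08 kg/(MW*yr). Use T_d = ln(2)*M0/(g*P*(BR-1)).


Breeding gain G = BR - 1 = 1.097 - 1 = 0.097
Fissile production rate = g * P * G = 1.08 * 1995 * 0.097 = 208.9962 kg/yr
T_d = ln(2) * M0 / (g * P * G)
T_d = ln(2) * 5410 / 208.9962 = 17.943 yr

17.943


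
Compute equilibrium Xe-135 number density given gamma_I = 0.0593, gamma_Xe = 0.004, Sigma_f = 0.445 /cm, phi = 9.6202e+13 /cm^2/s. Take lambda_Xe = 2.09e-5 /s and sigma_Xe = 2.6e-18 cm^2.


Xe_eq = (gamma_I + gamma_Xe) * Sigma_f * phi / (lambda_Xe + sigma_Xe * phi)
Numerator = (0.0593 + 0.004) * 0.445 * 9.6202e+13 = 2.709866e+12
Denominator = 2.09e-5 + 2.6e-18 * 9.6202e+13 = 2.710252e-04
Xe_eq = 2.709866e+12 / 2.710252e-04 = 9.9986e+15 /cm^3

9.9986e+15


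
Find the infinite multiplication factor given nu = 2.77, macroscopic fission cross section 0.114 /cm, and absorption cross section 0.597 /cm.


k_inf = nu * Sigma_f / Sigma_a
k_inf = 2.77 * 0.114 / 0.597
k_inf = 0.52894

0.52894


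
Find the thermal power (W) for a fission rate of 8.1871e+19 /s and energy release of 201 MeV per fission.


P = fission_rate * E_MeV * 1.602e-13
P = 8.1871e+19 * 201 * 1.602e-13
P = 2.6363e+09 W

2.6363e+09


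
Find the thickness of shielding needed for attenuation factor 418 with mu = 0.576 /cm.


x = ln(factor) / mu
x = ln(418) / 0.576
x = 10.478 cm

10.478


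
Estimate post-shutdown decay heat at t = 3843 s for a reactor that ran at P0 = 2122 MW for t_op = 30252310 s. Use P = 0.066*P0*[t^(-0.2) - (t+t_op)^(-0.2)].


P/P0 = 0.066 * [t^(-0.2) - (t + t_op)^(-0.2)]
P/P0 = 0.066 * [3843^(-0.2) - (3843 + 30252310)^(-0.2)]
P/P0 = 0.066 * [0.1918960 - 0.03190342] = 0.01055951
P = 2122 * 0.01055951 = 22.407 MW

22.407


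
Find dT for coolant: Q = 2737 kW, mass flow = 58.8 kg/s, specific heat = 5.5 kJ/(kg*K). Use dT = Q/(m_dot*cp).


dT = Q / (m_dot * cp)
dT = 2737 / (58.8 * 5.5)
dT = 8.4632 C

8.4632


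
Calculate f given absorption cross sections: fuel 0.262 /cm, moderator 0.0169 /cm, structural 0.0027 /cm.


f = Sigma_a_fuel / (Sigma_a_fuel + Sigma_a_mod + Sigma_a_other)
f = 0.262 / (0.262 + 0.0169 + 0.0027)
f = 0.93040

0.93040


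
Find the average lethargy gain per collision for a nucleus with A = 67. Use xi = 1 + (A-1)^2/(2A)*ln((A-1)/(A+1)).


xi = 1 + (A-1)^2/(2A) * ln((A-1)/(A+1))
xi = 1 + (67-1)^2/(2*67) * ln((67-1)/(67 +1))
xi = 0.029556

0.029556


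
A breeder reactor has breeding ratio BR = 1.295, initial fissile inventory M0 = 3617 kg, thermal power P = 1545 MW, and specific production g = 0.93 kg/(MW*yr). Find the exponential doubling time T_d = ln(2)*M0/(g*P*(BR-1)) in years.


Breeding gain G = BR - 1 = 1.295 - 1 = 0.295
Fissile production rate = g * P * G = 0.93 * 1545 * 0.295 = 423.87075 kg/yr
T_d = ln(2) * M0 / (g * P * G)
T_d = ln(2) * 3617 / 423.87075 = 5.9148 yr

5.9148


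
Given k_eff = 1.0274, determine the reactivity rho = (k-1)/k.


rho = (k_eff - 1) / k_eff
rho = (1.0274 - 1) / 1.0274
rho = 0.026669

0.026669


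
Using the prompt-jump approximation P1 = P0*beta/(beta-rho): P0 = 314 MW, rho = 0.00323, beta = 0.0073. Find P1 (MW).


P1/P0 = beta / (beta - rho)
P1/P0 = 0.0073 / (0.0073 - 0.00323) = 1.793612
P1 = 314 * 1.793612 = 563.19 MW

563.19


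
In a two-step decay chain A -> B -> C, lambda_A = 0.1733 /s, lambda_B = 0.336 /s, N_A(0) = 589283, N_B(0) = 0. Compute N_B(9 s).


N_B(t) = lambda_A * N_A0 / (lambda_B - lambda_A) * [exp(-lambda_A*t) - exp(-lambda_B*t)]
exp(-0.1733*9) = 0.2101991; exp(-0.336*9) = 0.04860640
N_B = 0.1733 * 589283 / (0.336 - 0.1733) * (0.2101991 - 0.04860640)
N_B = 101428

101428


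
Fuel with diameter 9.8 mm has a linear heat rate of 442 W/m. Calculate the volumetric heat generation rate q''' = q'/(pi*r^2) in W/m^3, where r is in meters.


r = D / 2 / 1000 = 9.8 / 2 / 1000 = 0.0049 m
q''' = q' / (pi * r^2)
q''' = 442 / (pi * 0.0049^2)
q''' = 5.8598e+06 W/m^3

5.8598e+06


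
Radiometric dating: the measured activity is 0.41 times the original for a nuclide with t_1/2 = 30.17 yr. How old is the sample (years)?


lambda = ln(2) / t_half = ln(2) / 30.17 = 0.02297472 /yr
t = -ln(A/A0) / lambda
t = -ln(0.41) / 0.02297472
t = 38.808 yr

38.808


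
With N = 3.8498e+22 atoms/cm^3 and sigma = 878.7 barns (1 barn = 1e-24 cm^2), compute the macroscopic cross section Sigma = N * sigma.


Sigma = N * sigma_barns * 1e-24
Sigma = 3.8498e+22 * 878.7 * 1e-24
Sigma = 33.828 /cm

33.828


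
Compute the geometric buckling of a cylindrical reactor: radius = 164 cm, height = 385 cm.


B^2 = (2.405/R)^2 + (pi/H)^2
B^2 = (2.405/164)^2 + (pi/385)^2
B^2 = 2.8164e-04 /cm^2

2.8164e-04


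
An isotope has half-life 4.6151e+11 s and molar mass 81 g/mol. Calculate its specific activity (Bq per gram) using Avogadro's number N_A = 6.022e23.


lambda = ln(2) / t_half = ln(2) / 4.6151e+11 = 1.501912e-12 /s
SA = lambda * N_A / M
SA = 1.501912e-12 * 6.022e23 / 81
SA = 1.1166e+10 Bq/g

1.1166e+10


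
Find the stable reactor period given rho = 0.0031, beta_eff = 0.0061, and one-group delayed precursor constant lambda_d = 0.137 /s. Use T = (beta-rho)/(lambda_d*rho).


T = (beta - rho) / (lambda_d * rho)
T = (0.0061 - 0.0031) / (0.137 * 0.0031)
T = 7.0638 s

7.0638


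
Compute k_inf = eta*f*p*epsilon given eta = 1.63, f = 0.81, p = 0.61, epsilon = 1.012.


k_inf = eta * f * p * epsilon
k_inf = 1.63 * 0.81 * 0.61 * 1.012
k_inf = 0.81505

0.81505


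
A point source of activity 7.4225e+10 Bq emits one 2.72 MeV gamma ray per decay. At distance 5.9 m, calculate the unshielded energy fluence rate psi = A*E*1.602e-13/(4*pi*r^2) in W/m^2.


psi = A * E * 1.602e-13 / (4*pi*r^2)
psi = 7.4225e+10 * 2.72 * 1.602e-13 / (4*pi*5.9^2)
psi = 7.3938e-05 W/m^2

7.3938e-05


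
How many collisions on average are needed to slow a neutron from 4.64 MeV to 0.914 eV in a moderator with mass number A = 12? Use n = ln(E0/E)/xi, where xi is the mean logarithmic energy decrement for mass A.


xi = 1 + (A-1)^2/(2A)*ln((A-1)/(A+1)) = 0.1577690 (for A = 12)
n = ln(E0/E) / xi
n = ln(4.64e6 / 0.914) / 0.1577690
n = ln(5.076586e+06) / 0.1577690 = 97.866

97.866


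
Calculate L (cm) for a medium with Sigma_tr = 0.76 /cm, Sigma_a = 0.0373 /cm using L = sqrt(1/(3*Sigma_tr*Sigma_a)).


D = 1 / (3 * Sigma_tr) = 1 / (3 * 0.76) = 0.4385965 cm
L = sqrt(D / Sigma_a)
L = sqrt(0.4385965 / 0.0373)
L = 3.4291 cm

3.4291


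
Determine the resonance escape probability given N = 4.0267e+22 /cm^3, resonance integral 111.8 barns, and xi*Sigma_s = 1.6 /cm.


p = exp(-N * I * 1e-24 / (xi*Sigma_s))
p = exp(-4.0267e+22 * 111.8 * 1e-24 / 1.6)
p = 0.059985

0.059985


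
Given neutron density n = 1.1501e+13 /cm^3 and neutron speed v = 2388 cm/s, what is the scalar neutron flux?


phi = n * v
phi = 1.1501e+13 * 2388
phi = 2.7464e+16 /cm^2/s

2.7464e+16


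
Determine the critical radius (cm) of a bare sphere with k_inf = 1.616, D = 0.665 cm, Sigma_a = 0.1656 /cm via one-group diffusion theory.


L^2 = D / Sigma_a = 0.665 / 0.1656 = 4.015700 cm^2
B_m^2 = (k_inf - 1) / L^2 = (1.616 - 1) / 4.015700 = 0.1533979 /cm^2
For a bare sphere: B_g = pi/R, so R_c = pi / sqrt(B_m^2)
R_c = pi / sqrt(0.1533979) = 8.0212 cm

8.0212


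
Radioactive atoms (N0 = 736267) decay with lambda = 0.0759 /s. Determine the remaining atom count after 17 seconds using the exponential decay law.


N = N0 * exp(-lambda * t)
N = 736267 * exp(-0.0759 * 17)
N = 202612

202612


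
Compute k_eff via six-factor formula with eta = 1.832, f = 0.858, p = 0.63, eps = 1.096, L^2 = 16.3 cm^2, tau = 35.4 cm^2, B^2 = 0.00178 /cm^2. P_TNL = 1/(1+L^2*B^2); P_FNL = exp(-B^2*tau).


k_inf = eta*f*p*eps = 1.832*0.858*0.63*1.096 = 1.085335
P_TNL = 1/(1 + L^2*B^2) = 1/(1 + 16.3*0.00178) = 0.9718041
P_FNL = exp(-B^2*tau) = exp(-0.00178*35.4) = 0.9389322
k_eff = k_inf * P_TNL * P_FNL = 1.085335 * 0.9718041 * 0.9389322
k_eff = 0.99032

0.99032


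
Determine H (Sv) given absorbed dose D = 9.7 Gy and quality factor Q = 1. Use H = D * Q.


H = D * Q
H = 9.7 * 1
H = 9.7000 Sv

9.7000


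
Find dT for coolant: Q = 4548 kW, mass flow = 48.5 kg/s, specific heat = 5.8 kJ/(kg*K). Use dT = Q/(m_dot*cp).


dT = Q / (m_dot * cp)
dT = 4548 / (48.5 * 5.8)
dT = 16.168 C

16.168


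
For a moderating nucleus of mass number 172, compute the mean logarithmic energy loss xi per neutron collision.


xi = 1 + (A-1)^2/(2A) * ln((A-1)/(A+1))
xi = 1 + (172-1)^2/(2*172) * ln((172-1)/(172 +1))
xi = 0.011583

0.011583


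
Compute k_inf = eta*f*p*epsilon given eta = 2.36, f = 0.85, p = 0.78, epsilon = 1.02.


k_inf = eta * f * p * epsilon
k_inf = 2.36 * 0.85 * 0.78 * 1.02
k_inf = 1.5960

1.5960


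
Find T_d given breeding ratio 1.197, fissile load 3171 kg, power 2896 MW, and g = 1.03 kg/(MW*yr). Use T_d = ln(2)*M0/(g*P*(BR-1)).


Breeding gain G = BR - 1 = 1.197 - 1 = 0.197
Fissile production rate = g * P * G = 1.03 * 2896 * 0.197 = 587.62736 kg/yr
T_d = ln(2) * M0 / (g * P * G)
T_d = ln(2) * 3171 / 587.62736 = 3.7404 yr

3.7404


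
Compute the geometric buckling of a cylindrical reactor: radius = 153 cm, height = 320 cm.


B^2 = (2.405/R)^2 + (pi/H)^2
B^2 = (2.405/153)^2 + (pi/320)^2
B^2 = 3.4347e-04 /cm^2

3.4347e-04


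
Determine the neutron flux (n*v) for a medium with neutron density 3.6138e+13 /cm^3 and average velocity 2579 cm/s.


phi = n * v
phi = 3.6138e+13 * 2579
phi = 9.3200e+16 /cm^2/s

9.3200e+16


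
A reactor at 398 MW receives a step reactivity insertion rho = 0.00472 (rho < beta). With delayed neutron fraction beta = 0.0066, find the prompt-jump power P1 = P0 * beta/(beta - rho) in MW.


P1/P0 = beta / (beta - rho)
P1/P0 = 0.0066 / (0.0066 - 0.00472) = 3.510638
P1 = 398 * 3.510638 = 1397.2 MW

1397.2


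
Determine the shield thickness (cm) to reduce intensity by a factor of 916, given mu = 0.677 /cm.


x = ln(factor) / mu
x = ln(916) / 0.677
x = 10.074 cm

10.074


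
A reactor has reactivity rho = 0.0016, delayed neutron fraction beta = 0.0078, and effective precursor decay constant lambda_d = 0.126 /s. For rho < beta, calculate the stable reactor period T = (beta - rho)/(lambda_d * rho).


T = (beta - rho) / (lambda_d * rho)
T = (0.0078 - 0.0016) / (0.126 * 0.0016)
T = 30.754 s

30.754


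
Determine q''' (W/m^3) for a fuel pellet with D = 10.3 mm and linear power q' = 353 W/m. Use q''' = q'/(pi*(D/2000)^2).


r = D / 2 / 1000 = 10.3 / 2 / 1000 = 0.00515 m
q''' = q' / (pi * r^2)
q''' = 353 / (pi * 0.00515^2)
q''' = 4.2365e+06 W/m^3

4.2365e+06


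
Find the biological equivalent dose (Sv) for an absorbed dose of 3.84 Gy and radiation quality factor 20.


H = D * Q
H = 3.84 * 20
H = 76.800 Sv

76.800


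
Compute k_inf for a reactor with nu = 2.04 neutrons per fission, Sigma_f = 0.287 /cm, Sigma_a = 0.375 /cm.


k_inf = nu * Sigma_f / Sigma_a
k_inf = 2.04 * 0.287 / 0.375
k_inf = 1.5613

1.5613


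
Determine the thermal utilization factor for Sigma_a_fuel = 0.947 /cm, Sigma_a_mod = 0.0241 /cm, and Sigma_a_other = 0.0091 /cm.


f = Sigma_a_fuel / (Sigma_a_fuel + Sigma_a_mod + Sigma_a_other)
f = 0.947 / (0.947 + 0.0241 + 0.0091)
f = 0.96613

0.96613


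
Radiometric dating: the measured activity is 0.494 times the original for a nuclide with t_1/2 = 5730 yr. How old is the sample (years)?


lambda = ln(2) / t_half = ln(2) / 5730 = 1.209681e-04 /yr
t = -ln(A/A0) / lambda
t = -ln(0.494) / 1.209681e-04
t = 5829.8 yr

5829.8


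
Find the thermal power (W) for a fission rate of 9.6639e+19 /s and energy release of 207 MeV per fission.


P = fission_rate * E_MeV * 1.602e-13
P = 9.6639e+19 * 207 * 1.602e-13
P = 3.2047e+09 W

3.2047e+09


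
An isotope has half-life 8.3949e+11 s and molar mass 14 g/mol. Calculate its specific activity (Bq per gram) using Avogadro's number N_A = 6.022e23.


lambda = ln(2) / t_half = ln(2) / 8.3949e+11 = 8.256765e-13 /s
SA = lambda * N_A / M
SA = 8.256765e-13 * 6.022e23 / 14
SA = 3.5516e+10 Bq/g

3.5516e+10


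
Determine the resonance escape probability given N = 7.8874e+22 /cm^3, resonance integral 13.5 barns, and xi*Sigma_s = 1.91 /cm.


p = exp(-N * I * 1e-24 / (xi*Sigma_s))
p = exp(-7.8874e+22 * 13.5 * 1e-24 / 1.91)
p = 0.57265

0.57265


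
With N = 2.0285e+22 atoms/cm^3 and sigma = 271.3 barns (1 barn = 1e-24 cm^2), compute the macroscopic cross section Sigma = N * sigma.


Sigma = N * sigma_barns * 1e-24
Sigma = 2.0285e+22 * 271.3 * 1e-24
Sigma = 5.5033 /cm

5.5033


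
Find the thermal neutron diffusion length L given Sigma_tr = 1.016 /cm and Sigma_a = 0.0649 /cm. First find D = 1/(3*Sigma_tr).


D = 1 / (3 * Sigma_tr) = 1 / (3 * 1.016) = 0.3280840 cm
L = sqrt(D / Sigma_a)
L = sqrt(0.3280840 / 0.0649)
L = 2.2484 cm

2.2484


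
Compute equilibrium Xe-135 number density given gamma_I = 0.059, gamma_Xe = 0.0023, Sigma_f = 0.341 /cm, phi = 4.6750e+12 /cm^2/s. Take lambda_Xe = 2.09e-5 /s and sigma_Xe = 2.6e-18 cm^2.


Xe_eq = (gamma_I + gamma_Xe) * Sigma_f * phi / (lambda_Xe + sigma_Xe * phi)
Numerator = (0.059 + 0.0023) * 0.341 * 4.6750e+12 = 9.772293e+10
Denominator = 2.09e-5 + 2.6e-18 * 4.6750e+12 = 3.305500e-05
Xe_eq = 9.772293e+10 / 3.305500e-05 = 2.9564e+15 /cm^3

2.9564e+15


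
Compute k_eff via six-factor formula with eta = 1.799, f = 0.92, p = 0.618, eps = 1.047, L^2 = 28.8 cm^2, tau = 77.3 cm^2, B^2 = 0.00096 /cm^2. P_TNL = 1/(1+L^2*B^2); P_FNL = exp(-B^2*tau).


k_inf = eta*f*p*eps = 1.799*0.92*0.618*1.047 = 1.070913
P_TNL = 1/(1 + L^2*B^2) = 1/(1 + 28.8*0.00096) = 0.9730958
P_FNL = exp(-B^2*tau) = exp(-0.00096*77.3) = 0.9284786
k_eff = k_inf * P_TNL * P_FNL = 1.070913 * 0.9730958 * 0.9284786
k_eff = 0.96757

0.96757


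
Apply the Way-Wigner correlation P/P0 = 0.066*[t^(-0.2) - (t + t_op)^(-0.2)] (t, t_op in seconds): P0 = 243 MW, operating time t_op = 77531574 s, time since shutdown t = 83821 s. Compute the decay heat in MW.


P/P0 = 0.066 * [t^(-0.2) - (t + t_op)^(-0.2)]
P/P0 = 0.066 * [83821^(-0.2) - (83821 + 77531574)^(-0.2)]
P/P0 = 0.066 * [0.1035928 - 0.02642472] = 0.005093093
P = 243 * 0.005093093 = 1.2376 MW

1.2376


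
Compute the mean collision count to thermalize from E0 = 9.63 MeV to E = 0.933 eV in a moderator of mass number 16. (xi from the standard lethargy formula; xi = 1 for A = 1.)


xi = 1 + (A-1)^2/(2A)*ln((A-1)/(A+1)) = 0.1199467 (for A = 16)
n = ln(E0/E) / xi
n = ln(9.63e6 / 0.933) / 0.1199467
n = ln(1.032154e+07) / 0.1199467 = 134.64

134.64


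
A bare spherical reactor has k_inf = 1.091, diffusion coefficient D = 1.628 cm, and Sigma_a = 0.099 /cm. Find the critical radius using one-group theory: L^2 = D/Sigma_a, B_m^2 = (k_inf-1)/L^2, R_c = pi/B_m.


L^2 = D / Sigma_a = 1.628 / 0.099 = 16.44444 cm^2
B_m^2 = (k_inf - 1) / L^2 = (1.091 - 1) / 16.44444 = 0.005533785 /cm^2
For a bare sphere: B_g = pi/R, so R_c = pi / sqrt(B_m^2)
R_c = pi / sqrt(0.005533785) = 42.232 cm

42.232


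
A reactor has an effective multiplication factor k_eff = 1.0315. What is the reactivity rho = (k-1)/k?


rho = (k_eff - 1) / k_eff
rho = (1.0315 - 1) / 1.0315
rho = 0.030538

0.030538


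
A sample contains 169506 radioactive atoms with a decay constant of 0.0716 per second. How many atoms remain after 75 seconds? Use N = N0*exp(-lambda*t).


N = N0 * exp(-lambda * t)
N = 169506 * exp(-0.0716 * 75)
N = 788.90

788.90


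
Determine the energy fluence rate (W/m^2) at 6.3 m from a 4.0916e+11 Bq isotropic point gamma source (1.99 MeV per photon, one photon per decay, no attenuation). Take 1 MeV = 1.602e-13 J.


psi = A * E * 1.602e-13 / (4*pi*r^2)
psi = 4.0916e+11 * 1.99 * 1.602e-13 / (4*pi*6.3^2)
psi = 2.6153e-04 W/m^2

2.6153e-04


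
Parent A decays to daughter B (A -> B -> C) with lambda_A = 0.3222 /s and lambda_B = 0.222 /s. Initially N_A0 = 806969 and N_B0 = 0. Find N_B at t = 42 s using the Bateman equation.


N_B(t) = lambda_A * N_A0 / (lambda_B - lambda_A) * [exp(-lambda_A*t) - exp(-lambda_B*t)]
exp(-0.3222*42) = 1.327252e-06; exp(-0.222*42) = 8.925617e-05
N_B = 0.3222 * 806969 / (0.222 - 0.3222) * (1.327252e-06 - 8.925617e-05)
N_B = 228.16

228.16


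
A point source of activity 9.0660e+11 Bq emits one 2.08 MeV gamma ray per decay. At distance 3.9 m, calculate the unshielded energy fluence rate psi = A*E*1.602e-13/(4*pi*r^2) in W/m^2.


psi = A * E * 1.602e-13 / (4*pi*r^2)
psi = 9.0660e+11 * 2.08 * 1.602e-13 / (4*pi*3.9^2)
psi = 0.0015805 W/m^2

0.0015805


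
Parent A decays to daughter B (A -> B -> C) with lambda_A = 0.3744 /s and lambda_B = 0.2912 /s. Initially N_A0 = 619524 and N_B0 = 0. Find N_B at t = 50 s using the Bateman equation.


N_B(t) = lambda_A * N_A0 / (lambda_B - lambda_A) * [exp(-lambda_A*t) - exp(-lambda_B*t)]
exp(-0.3744*50) = 7.413227e-09; exp(-0.2912*50) = 4.749767e-07
N_B = 0.3744 * 619524 / (0.2912 - 0.3744) * (7.413227e-09 - 4.749767e-07)
N_B = 1.3035

1.3035
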